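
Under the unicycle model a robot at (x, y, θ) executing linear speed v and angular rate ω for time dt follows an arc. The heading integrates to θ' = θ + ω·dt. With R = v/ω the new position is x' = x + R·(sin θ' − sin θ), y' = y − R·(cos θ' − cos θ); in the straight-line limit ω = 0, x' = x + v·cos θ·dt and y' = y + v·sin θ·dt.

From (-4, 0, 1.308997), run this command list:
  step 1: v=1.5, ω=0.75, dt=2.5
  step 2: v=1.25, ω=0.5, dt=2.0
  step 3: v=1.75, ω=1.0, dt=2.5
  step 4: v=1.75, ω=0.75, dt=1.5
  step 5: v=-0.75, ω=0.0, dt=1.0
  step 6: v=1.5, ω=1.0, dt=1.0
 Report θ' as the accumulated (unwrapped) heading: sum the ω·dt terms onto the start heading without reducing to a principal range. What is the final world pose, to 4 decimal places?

step 1: θ'=3.1840 (R=2.0000) → pose (-6.0166, 2.5158, 3.1840)
step 2: θ'=4.1840 (R=2.5000) → pose (-8.0697, 1.2785, 4.1840)
step 3: θ'=6.6840 (R=1.7500) → pose (-5.8756, -1.2151, 6.6840)
step 4: θ'=7.8090 (R=2.3333) → pose (-4.4550, 0.8284, 7.8090)
step 5: θ'=7.8090 (straight) → pose (-4.4887, 0.0791, 7.8090)
step 6: θ'=8.8090 (R=1.5000) → pose (-5.1208, 1.3711, 8.8090)

(-5.1208, 1.3711, 8.8090)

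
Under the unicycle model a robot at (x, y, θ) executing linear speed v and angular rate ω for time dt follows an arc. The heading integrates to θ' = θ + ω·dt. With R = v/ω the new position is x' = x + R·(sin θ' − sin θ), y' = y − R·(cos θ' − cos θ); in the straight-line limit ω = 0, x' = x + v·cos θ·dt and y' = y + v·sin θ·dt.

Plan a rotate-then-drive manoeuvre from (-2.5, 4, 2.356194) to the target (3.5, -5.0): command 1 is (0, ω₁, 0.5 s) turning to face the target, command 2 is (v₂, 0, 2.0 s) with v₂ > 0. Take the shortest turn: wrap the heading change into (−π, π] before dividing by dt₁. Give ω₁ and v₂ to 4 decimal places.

ω₁ = 5.8884, v₂ = 5.4083

heading to target = atan2(-5−4, 3.5−-2.5) = -0.9828
Δθ = wrap(-0.9828 − 2.3562) = 2.9442; ω₁ = Δθ/dt₁ = 5.8884
distance = √((3.5−-2.5)² + (-5−4)²) = 10.8167; v₂ = distance/dt₂ = 5.4083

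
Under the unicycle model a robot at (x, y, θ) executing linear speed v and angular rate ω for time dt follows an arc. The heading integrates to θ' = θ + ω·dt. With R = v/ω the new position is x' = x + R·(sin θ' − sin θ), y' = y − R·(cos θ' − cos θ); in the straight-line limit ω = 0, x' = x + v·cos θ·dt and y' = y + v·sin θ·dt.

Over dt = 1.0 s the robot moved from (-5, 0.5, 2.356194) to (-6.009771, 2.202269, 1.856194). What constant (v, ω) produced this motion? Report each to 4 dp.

v = 2.0000, ω = -0.5000

Δθ = 1.856194 − 2.356194 = -0.500000
ω = Δθ/dt = -0.500000/1.0 = -0.5000
R = −Δy/(cos θ' − cos θ) = -4.0000
v = R·ω = -4.0000·-0.5000 = 2.0000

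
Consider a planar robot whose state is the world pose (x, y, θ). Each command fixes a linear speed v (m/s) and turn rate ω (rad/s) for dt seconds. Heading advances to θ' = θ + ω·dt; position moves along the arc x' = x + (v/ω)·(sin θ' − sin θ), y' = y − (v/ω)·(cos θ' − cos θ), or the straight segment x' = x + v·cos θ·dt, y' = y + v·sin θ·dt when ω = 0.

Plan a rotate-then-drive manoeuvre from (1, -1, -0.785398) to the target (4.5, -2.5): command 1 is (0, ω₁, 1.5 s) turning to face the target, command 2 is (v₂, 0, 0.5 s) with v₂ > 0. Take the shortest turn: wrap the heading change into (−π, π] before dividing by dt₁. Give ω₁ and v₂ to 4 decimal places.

heading to target = atan2(-2.5−-1, 4.5−1) = -0.4049
Δθ = wrap(-0.4049 − -0.7854) = 0.3805; ω₁ = Δθ/dt₁ = 0.2537
distance = √((4.5−1)² + (-2.5−-1)²) = 3.8079; v₂ = distance/dt₂ = 7.6158

ω₁ = 0.2537, v₂ = 7.6158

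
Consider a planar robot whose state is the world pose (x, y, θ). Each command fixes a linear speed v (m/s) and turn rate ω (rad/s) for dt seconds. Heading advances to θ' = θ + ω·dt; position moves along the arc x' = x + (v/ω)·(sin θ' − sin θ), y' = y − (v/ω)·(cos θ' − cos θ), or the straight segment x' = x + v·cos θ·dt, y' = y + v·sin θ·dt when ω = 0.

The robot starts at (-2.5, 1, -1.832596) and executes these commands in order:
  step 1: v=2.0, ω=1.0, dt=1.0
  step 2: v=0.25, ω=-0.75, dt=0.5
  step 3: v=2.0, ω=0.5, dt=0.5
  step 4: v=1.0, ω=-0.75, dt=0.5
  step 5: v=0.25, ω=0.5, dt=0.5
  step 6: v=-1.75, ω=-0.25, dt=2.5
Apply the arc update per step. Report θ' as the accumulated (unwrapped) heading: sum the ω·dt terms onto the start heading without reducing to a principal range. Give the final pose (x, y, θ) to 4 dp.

(-2.0175, 1.8183, -1.7076)

step 1: θ'=-0.8326 (R=2.0000) → pose (-2.0475, -0.8636, -0.8326)
step 2: θ'=-1.2076 (R=-0.3333) → pose (-1.9825, -0.9695, -1.2076)
step 3: θ'=-0.9576 (R=4.0000) → pose (-1.5147, -1.8503, -0.9576)
step 4: θ'=-1.3326 (R=-1.3333) → pose (-1.3094, -2.3030, -1.3326)
step 5: θ'=-1.0826 (R=0.5000) → pose (-1.2651, -2.4196, -1.0826)
step 6: θ'=-1.7076 (R=7.0000) → pose (-2.0175, 1.8183, -1.7076)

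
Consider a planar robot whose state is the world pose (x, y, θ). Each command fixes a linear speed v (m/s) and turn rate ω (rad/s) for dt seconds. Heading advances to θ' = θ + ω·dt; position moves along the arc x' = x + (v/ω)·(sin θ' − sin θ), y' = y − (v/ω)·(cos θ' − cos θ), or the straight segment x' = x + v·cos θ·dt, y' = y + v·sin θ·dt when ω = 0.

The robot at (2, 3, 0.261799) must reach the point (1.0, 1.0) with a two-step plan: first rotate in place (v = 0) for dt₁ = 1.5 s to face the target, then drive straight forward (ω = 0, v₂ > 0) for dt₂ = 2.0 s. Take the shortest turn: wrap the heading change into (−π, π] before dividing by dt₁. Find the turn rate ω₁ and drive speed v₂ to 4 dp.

heading to target = atan2(1−3, 1−2) = -2.0344
Δθ = wrap(-2.0344 − 0.2618) = -2.2962; ω₁ = Δθ/dt₁ = -1.5308
distance = √((1−2)² + (1−3)²) = 2.2361; v₂ = distance/dt₂ = 1.1180

ω₁ = -1.5308, v₂ = 1.1180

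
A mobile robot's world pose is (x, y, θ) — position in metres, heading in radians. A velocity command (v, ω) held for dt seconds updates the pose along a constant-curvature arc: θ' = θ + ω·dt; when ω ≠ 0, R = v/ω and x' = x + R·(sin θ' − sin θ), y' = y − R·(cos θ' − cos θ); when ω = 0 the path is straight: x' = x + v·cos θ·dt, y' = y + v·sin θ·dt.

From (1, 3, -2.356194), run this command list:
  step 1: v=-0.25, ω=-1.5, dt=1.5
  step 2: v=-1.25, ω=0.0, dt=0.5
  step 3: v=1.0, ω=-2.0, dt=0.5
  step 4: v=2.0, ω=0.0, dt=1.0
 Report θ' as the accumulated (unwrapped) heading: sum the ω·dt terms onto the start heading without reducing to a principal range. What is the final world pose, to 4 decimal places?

step 1: θ'=-4.6062 (R=0.1667) → pose (1.2836, 2.8998, -4.6062)
step 2: θ'=-4.6062 (straight) → pose (1.3498, 2.2783, -4.6062)
step 3: θ'=-5.6062 (R=-0.5000) → pose (1.5338, 2.7211, -5.6062)
step 4: θ'=-5.6062 (straight) → pose (3.0927, 3.9740, -5.6062)

(3.0927, 3.9740, -5.6062)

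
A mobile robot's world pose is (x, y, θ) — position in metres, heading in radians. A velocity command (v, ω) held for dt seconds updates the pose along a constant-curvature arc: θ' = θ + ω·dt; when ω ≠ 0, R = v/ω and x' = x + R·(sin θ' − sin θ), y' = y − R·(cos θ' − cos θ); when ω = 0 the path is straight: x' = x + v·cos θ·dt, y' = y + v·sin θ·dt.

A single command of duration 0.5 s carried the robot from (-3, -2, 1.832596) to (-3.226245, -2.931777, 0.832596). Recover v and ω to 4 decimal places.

Δθ = 0.832596 − 1.832596 = -1.000000
ω = Δθ/dt = -1.000000/0.5 = -2.0000
R = −Δy/(cos θ' − cos θ) = 1.0000
v = R·ω = 1.0000·-2.0000 = -2.0000

v = -2.0000, ω = -2.0000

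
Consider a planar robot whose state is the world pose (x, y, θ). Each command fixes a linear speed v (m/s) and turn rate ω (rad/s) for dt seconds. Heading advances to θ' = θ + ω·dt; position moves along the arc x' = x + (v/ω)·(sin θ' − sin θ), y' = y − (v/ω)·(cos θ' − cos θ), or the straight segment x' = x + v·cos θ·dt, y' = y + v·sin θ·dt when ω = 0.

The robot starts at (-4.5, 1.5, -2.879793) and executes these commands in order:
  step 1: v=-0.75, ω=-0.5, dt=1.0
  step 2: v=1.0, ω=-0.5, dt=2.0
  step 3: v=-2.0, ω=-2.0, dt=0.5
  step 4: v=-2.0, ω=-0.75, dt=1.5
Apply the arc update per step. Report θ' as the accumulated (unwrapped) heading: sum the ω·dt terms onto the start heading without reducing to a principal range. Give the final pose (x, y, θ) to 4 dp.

(-8.0167, 0.9029, -6.5048)

step 1: θ'=-3.3798 (R=1.5000) → pose (-3.7578, 1.5088, -3.3798)
step 2: θ'=-4.3798 (R=-2.0000) → pose (-5.1763, 2.7993, -4.3798)
step 3: θ'=-5.3798 (R=1.0000) → pose (-5.3361, 1.8538, -5.3798)
step 4: θ'=-6.5048 (R=2.6667) → pose (-8.0167, 0.9029, -6.5048)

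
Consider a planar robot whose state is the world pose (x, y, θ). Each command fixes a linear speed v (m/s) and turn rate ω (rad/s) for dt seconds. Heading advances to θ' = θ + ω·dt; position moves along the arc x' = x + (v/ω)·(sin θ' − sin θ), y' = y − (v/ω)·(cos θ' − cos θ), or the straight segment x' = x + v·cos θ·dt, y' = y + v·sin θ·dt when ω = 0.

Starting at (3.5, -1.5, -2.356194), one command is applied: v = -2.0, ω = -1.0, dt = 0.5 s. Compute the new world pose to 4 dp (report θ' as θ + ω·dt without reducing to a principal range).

θ' = -2.3562 + -1.0·0.5 = -2.8562
R = v/ω = -2.0/-1.0 = 2.0000
x' = 3.5 + 2.0000·(sin -2.8562 − sin -2.3562) = 4.3511
y' = -1.5 − 2.0000·(cos -2.8562 − cos -2.3562) = -0.9951

(4.3511, -0.9951, -2.8562)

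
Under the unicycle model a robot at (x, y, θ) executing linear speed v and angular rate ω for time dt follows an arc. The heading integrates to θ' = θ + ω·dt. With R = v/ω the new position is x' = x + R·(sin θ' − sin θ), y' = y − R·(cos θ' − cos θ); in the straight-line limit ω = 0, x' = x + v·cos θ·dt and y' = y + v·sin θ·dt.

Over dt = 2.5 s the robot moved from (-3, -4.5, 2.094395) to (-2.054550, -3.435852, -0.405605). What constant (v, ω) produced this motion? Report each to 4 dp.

v = 0.7500, ω = -1.0000

Δθ = -0.405605 − 2.094395 = -2.500000
ω = Δθ/dt = -2.500000/2.5 = -1.0000
R = −Δy/(cos θ' − cos θ) = -0.7500
v = R·ω = -0.7500·-1.0000 = 0.7500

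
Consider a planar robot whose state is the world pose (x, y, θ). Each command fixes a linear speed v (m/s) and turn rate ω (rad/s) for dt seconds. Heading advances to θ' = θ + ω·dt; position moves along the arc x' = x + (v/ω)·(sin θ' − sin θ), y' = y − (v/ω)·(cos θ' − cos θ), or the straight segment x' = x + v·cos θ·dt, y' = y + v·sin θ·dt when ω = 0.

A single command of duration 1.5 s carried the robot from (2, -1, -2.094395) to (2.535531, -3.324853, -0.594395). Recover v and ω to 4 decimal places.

Δθ = -0.594395 − -2.094395 = 1.500000
ω = Δθ/dt = 1.500000/1.5 = 1.0000
R = −Δy/(cos θ' − cos θ) = 1.7500
v = R·ω = 1.7500·1.0000 = 1.7500

v = 1.7500, ω = 1.0000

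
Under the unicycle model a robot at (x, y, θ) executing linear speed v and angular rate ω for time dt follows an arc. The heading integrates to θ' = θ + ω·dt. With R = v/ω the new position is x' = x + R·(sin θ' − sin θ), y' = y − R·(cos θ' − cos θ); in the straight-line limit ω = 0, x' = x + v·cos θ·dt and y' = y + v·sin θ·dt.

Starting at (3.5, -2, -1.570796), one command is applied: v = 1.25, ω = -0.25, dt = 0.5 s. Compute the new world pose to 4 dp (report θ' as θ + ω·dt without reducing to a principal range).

θ' = -1.5708 + -0.25·0.5 = -1.6958
R = v/ω = 1.25/-0.25 = -5.0000
x' = 3.5 + -5.0000·(sin -1.6958 − sin -1.5708) = 3.4610
y' = -2 − -5.0000·(cos -1.6958 − cos -1.5708) = -2.6234

(3.4610, -2.6234, -1.6958)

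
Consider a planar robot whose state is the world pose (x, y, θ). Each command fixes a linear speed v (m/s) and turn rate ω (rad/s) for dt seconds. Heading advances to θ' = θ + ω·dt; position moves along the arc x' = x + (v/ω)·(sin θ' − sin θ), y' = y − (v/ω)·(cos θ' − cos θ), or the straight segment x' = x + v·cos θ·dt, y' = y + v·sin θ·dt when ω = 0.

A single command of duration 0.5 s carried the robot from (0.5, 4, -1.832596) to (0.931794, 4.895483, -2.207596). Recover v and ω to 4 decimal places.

v = -2.0000, ω = -0.7500

Δθ = -2.207596 − -1.832596 = -0.375000
ω = Δθ/dt = -0.375000/0.5 = -0.7500
R = −Δy/(cos θ' − cos θ) = 2.6667
v = R·ω = 2.6667·-0.7500 = -2.0000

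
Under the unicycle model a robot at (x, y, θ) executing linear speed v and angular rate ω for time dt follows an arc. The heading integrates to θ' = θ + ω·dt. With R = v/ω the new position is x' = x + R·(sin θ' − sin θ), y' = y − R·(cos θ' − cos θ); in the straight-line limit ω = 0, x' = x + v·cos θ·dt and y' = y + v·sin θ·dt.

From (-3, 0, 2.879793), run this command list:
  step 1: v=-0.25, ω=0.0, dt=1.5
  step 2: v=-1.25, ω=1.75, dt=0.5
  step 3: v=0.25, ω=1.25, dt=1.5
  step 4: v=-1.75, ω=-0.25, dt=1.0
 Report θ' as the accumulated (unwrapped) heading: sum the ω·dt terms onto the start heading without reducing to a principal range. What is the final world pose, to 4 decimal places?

step 1: θ'=2.8798 (straight) → pose (-2.6378, -0.0971, 2.8798)
step 2: θ'=3.7548 (R=-0.7143) → pose (-2.0418, 0.0087, 3.7548)
step 3: θ'=5.6298 (R=0.2000) → pose (-2.0483, -0.3136, 5.6298)
step 4: θ'=5.3798 (R=7.0000) → pose (-3.2912, 0.9119, 5.3798)

(-3.2912, 0.9119, 5.3798)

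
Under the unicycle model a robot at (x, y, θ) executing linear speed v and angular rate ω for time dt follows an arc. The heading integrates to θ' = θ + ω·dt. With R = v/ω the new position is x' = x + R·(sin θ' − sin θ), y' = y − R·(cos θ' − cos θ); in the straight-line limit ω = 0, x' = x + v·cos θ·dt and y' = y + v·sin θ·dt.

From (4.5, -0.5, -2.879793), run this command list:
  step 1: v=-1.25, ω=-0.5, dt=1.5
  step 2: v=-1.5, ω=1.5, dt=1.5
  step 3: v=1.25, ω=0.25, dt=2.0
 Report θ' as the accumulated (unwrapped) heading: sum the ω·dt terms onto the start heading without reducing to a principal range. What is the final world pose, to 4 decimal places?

(8.8265, -1.8712, -0.8798)

step 1: θ'=-3.6298 (R=2.5000) → pose (6.3196, -0.7069, -3.6298)
step 2: θ'=-1.3798 (R=-1.0000) → pose (7.7705, 0.3662, -1.3798)
step 3: θ'=-0.8798 (R=5.0000) → pose (8.8265, -1.8712, -0.8798)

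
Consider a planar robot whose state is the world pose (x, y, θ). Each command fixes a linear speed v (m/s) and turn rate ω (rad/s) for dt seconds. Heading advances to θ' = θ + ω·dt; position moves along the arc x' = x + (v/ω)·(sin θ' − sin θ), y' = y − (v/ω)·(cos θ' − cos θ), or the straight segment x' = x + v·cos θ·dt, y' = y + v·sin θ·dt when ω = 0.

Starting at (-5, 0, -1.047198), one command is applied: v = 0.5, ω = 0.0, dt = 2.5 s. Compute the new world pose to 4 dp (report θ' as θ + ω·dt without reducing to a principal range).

θ' = -1.0472 + 0.0·2.5 = -1.0472
ω = 0 → straight: x' = -5 + 0.5·cos(-1.0472)·2.5 = -4.3750
y' = 0 + 0.5·sin(-1.0472)·2.5 = -1.0825

(-4.3750, -1.0825, -1.0472)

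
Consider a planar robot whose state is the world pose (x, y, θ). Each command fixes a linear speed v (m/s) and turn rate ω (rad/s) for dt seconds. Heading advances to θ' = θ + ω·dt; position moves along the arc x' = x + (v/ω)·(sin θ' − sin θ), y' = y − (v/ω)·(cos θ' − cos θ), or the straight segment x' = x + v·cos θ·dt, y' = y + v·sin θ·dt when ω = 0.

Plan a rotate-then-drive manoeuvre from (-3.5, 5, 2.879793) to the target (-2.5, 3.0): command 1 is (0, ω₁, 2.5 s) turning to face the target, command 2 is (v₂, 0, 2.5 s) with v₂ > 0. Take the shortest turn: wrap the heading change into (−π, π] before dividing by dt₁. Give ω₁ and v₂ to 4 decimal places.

heading to target = atan2(3−5, -2.5−-3.5) = -1.1071
Δθ = wrap(-1.1071 − 2.8798) = 2.2962; ω₁ = Δθ/dt₁ = 0.9185
distance = √((-2.5−-3.5)² + (3−5)²) = 2.2361; v₂ = distance/dt₂ = 0.8944

ω₁ = 0.9185, v₂ = 0.8944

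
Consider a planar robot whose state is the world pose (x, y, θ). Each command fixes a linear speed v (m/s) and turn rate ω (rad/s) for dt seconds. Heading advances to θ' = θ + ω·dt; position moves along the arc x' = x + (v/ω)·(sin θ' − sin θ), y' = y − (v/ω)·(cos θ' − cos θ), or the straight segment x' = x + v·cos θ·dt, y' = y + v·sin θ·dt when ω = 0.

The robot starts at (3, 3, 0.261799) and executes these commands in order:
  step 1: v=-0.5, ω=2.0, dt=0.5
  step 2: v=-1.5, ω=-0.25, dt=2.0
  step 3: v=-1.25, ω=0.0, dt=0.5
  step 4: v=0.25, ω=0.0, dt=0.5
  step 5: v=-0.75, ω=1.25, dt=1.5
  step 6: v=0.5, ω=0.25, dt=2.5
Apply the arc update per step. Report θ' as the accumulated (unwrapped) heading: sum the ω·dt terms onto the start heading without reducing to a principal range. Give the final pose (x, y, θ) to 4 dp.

step 1: θ'=1.2618 (R=-0.2500) → pose (2.8265, 2.8345, 1.2618)
step 2: θ'=0.7618 (R=6.0000) → pose (1.2521, 0.3176, 0.7618)
step 3: θ'=0.7618 (straight) → pose (0.7998, -0.1138, 0.7618)
step 4: θ'=0.7618 (straight) → pose (0.8903, -0.0275, 0.7618)
step 5: θ'=2.6368 (R=-0.6000) → pose (1.0142, -0.9868, 2.6368)
step 6: θ'=3.2618 (R=2.0000) → pose (-0.1929, -0.7518, 3.2618)

(-0.1929, -0.7518, 3.2618)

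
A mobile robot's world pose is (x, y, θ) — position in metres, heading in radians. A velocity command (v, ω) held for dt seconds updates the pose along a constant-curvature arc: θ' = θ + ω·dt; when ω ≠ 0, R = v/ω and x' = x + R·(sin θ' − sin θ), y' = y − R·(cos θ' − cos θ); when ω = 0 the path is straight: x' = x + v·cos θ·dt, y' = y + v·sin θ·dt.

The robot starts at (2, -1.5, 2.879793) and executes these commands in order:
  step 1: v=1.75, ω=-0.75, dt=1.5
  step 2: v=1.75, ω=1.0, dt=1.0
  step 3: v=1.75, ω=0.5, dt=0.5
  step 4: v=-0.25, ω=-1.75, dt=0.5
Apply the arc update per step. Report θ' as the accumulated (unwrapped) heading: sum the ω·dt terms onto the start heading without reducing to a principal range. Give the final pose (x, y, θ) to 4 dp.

step 1: θ'=1.7548 (R=-2.3333) → pose (0.3100, 0.3269, 1.7548)
step 2: θ'=2.7548 (R=1.7500) → pose (-0.7503, 1.6275, 2.7548)
step 3: θ'=3.0048 (R=3.5000) → pose (-1.5933, 1.8533, 3.0048)
step 4: θ'=2.1298 (R=0.1429) → pose (-1.4917, 1.7876, 2.1298)

(-1.4917, 1.7876, 2.1298)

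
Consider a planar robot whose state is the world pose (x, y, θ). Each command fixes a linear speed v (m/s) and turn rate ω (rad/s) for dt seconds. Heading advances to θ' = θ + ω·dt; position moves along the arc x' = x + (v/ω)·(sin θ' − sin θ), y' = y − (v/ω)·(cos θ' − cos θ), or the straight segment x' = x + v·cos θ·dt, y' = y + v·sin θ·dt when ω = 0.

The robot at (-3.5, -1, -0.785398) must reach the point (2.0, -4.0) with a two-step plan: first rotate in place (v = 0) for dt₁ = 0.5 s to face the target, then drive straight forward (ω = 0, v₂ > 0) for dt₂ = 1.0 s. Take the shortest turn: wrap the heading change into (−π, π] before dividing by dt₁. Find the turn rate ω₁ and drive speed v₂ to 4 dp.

ω₁ = 0.5721, v₂ = 6.2650

heading to target = atan2(-4−-1, 2−-3.5) = -0.4993
Δθ = wrap(-0.4993 − -0.7854) = 0.2861; ω₁ = Δθ/dt₁ = 0.5721
distance = √((2−-3.5)² + (-4−-1)²) = 6.2650; v₂ = distance/dt₂ = 6.2650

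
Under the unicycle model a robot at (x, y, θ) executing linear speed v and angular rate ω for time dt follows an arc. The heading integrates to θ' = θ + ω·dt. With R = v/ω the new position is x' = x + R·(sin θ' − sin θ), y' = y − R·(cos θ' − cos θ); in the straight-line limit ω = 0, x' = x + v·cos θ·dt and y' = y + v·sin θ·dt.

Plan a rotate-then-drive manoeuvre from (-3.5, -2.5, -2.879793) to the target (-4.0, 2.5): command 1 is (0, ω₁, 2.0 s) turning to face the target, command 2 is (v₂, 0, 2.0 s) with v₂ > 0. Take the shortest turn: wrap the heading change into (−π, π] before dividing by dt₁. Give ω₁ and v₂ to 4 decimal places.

heading to target = atan2(2.5−-2.5, -4−-3.5) = 1.6705
Δθ = wrap(1.6705 − -2.8798) = -1.7329; ω₁ = Δθ/dt₁ = -0.8665
distance = √((-4−-3.5)² + (2.5−-2.5)²) = 5.0249; v₂ = distance/dt₂ = 2.5125

ω₁ = -0.8665, v₂ = 2.5125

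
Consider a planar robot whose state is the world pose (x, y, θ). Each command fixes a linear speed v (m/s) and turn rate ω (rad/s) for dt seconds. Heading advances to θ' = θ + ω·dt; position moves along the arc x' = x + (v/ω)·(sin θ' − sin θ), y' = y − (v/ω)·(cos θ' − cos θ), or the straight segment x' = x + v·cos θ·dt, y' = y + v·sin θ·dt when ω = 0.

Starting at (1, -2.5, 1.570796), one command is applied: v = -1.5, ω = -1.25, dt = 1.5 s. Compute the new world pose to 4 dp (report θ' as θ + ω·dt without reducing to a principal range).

θ' = 1.5708 + -1.25·1.5 = -0.3042
R = v/ω = -1.5/-1.25 = 1.2000
x' = 1 + 1.2000·(sin -0.3042 − sin 1.5708) = -0.5594
y' = -2.5 − 1.2000·(cos -0.3042 − cos 1.5708) = -3.6449

(-0.5594, -3.6449, -0.3042)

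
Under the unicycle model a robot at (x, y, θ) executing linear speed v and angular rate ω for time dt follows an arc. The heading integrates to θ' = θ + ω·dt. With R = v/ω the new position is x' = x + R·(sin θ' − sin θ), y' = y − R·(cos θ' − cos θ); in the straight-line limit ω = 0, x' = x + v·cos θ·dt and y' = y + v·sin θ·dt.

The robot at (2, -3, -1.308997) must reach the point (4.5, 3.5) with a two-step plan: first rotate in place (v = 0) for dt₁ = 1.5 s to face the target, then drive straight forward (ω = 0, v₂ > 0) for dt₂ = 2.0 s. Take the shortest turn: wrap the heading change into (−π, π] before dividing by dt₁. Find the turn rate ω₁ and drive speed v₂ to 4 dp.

ω₁ = 1.6751, v₂ = 3.4821

heading to target = atan2(3.5−-3, 4.5−2) = 1.2036
Δθ = wrap(1.2036 − -1.3090) = 2.5126; ω₁ = Δθ/dt₁ = 1.6751
distance = √((4.5−2)² + (3.5−-3)²) = 6.9642; v₂ = distance/dt₂ = 3.4821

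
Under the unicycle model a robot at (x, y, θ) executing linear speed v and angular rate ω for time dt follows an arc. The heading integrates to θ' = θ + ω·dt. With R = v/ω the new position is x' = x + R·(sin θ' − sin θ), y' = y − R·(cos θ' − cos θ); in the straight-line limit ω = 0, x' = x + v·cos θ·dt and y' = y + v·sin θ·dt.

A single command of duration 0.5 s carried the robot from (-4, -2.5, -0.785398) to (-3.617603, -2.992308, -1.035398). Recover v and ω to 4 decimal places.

v = 1.2500, ω = -0.5000

Δθ = -1.035398 − -0.785398 = -0.250000
ω = Δθ/dt = -0.250000/0.5 = -0.5000
R = −Δy/(cos θ' − cos θ) = -2.5000
v = R·ω = -2.5000·-0.5000 = 1.2500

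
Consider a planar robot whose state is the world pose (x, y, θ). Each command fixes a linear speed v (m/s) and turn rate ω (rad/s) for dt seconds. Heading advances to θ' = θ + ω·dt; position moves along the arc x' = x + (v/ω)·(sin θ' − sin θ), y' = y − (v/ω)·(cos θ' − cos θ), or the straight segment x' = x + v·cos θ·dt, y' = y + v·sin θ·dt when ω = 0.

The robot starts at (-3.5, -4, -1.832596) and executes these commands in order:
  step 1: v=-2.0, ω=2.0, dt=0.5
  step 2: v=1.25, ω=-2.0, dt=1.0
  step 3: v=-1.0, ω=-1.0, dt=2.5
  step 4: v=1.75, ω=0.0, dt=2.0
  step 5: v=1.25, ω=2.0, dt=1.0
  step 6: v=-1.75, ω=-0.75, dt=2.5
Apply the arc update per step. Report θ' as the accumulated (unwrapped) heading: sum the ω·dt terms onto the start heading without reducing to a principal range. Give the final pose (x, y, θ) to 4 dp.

step 1: θ'=-0.8326 (R=-1.0000) → pose (-3.7262, -3.0682, -0.8326)
step 2: θ'=-2.8326 (R=-0.6250) → pose (-3.9985, -4.0842, -2.8326)
step 3: θ'=-5.3326 (R=1.0000) → pose (-2.8806, -5.6181, -5.3326)
step 4: θ'=-5.3326 (straight) → pose (-0.8464, -2.7699, -5.3326)
step 5: θ'=-3.3326 (R=0.6250) → pose (-1.2364, -1.7930, -3.3326)
step 6: θ'=-5.2076 (R=2.3333) → pose (0.3737, -5.1928, -5.2076)

(0.3737, -5.1928, -5.2076)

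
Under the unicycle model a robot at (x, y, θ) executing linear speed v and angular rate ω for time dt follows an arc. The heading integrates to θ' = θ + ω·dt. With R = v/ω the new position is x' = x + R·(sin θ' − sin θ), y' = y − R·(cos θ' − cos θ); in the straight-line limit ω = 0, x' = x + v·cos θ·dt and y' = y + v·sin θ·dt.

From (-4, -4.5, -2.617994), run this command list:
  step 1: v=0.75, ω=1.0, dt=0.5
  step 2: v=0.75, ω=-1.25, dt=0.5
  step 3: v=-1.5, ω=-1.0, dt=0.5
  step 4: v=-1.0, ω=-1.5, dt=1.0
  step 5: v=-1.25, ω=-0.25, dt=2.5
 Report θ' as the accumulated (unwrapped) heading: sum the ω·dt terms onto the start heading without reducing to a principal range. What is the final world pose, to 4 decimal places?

(-4.2464, -8.4690, -5.3680)

step 1: θ'=-2.1180 (R=0.7500) → pose (-4.2655, -4.7593, -2.1180)
step 2: θ'=-2.7430 (R=-0.6000) → pose (-4.5450, -5.0001, -2.7430)
step 3: θ'=-3.2430 (R=1.5000) → pose (-3.8110, -4.8902, -3.2430)
step 4: θ'=-4.7430 (R=0.6667) → pose (-3.2121, -5.5738, -4.7430)
step 5: θ'=-5.3680 (R=5.0000) → pose (-4.2464, -8.4690, -5.3680)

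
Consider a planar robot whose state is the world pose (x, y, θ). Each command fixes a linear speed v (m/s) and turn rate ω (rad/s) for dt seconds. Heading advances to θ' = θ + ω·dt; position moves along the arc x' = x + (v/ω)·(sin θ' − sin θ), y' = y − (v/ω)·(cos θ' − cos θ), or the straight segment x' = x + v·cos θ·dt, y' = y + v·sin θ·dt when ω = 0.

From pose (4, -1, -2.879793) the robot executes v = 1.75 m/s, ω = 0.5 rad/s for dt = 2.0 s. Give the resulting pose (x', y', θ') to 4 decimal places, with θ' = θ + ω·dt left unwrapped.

(1.5716, -3.3164, -1.8798)

θ' = -2.8798 + 0.5·2.0 = -1.8798
R = v/ω = 1.75/0.5 = 3.5000
x' = 4 + 3.5000·(sin -1.8798 − sin -2.8798) = 1.5716
y' = -1 − 3.5000·(cos -1.8798 − cos -2.8798) = -3.3164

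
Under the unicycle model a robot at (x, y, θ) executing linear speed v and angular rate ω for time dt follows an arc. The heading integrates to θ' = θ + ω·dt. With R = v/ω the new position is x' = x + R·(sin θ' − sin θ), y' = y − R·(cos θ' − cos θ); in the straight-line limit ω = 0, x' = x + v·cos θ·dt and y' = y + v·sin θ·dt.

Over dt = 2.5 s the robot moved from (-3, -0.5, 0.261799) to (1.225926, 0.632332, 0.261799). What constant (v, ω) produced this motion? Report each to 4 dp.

v = 1.7500, ω = 0.0000

Δθ = 0.261799 − 0.261799 = 0.000000
ω = Δθ/dt = 0.000000/2.5 = 0.0000
ω = 0 → v = (Δx·cos θ + Δy·sin θ)/dt = 1.7500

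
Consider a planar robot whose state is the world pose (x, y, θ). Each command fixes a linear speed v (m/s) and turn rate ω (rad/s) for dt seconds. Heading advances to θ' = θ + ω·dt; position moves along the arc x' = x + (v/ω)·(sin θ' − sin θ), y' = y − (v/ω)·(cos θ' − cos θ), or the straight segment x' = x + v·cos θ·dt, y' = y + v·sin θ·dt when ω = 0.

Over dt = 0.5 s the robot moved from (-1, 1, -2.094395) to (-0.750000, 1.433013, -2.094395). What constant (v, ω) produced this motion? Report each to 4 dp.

v = -1.0000, ω = 0.0000

Δθ = -2.094395 − -2.094395 = 0.000000
ω = Δθ/dt = 0.000000/0.5 = 0.0000
ω = 0 → v = (Δx·cos θ + Δy·sin θ)/dt = -1.0000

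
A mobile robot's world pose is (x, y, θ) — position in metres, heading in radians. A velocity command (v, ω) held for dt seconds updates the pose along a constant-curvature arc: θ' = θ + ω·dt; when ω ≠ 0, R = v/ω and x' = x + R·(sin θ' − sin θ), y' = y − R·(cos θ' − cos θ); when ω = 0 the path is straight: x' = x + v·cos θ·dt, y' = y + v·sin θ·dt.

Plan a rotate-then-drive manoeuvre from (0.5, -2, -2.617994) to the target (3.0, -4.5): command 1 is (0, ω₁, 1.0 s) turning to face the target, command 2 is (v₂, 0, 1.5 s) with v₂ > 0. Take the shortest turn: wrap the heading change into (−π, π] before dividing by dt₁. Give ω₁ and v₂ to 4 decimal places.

ω₁ = 1.8326, v₂ = 2.3570

heading to target = atan2(-4.5−-2, 3−0.5) = -0.7854
Δθ = wrap(-0.7854 − -2.6180) = 1.8326; ω₁ = Δθ/dt₁ = 1.8326
distance = √((3−0.5)² + (-4.5−-2)²) = 3.5355; v₂ = distance/dt₂ = 2.3570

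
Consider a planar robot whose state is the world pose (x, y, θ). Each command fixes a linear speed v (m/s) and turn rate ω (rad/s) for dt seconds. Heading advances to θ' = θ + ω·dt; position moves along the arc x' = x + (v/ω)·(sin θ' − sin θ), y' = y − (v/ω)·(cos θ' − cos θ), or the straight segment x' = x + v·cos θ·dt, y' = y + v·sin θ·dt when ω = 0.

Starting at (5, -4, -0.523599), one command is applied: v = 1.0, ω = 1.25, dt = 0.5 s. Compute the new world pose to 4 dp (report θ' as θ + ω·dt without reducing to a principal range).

θ' = -0.5236 + 1.25·0.5 = 0.1014
R = v/ω = 1.0/1.25 = 0.8000
x' = 5 + 0.8000·(sin 0.1014 − sin -0.5236) = 5.4810
y' = -4 − 0.8000·(cos 0.1014 − cos -0.5236) = -4.1031

(5.4810, -4.1031, 0.1014)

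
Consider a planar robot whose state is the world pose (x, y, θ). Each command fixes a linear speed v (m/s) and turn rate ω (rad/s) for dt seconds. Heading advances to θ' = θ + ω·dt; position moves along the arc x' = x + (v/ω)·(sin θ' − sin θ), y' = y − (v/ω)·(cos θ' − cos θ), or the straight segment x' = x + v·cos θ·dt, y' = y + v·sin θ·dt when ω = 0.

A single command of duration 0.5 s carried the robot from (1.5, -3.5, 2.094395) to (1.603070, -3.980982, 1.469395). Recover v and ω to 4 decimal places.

Δθ = 1.469395 − 2.094395 = -0.625000
ω = Δθ/dt = -0.625000/0.5 = -1.2500
R = −Δy/(cos θ' − cos θ) = 0.8000
v = R·ω = 0.8000·-1.2500 = -1.0000

v = -1.0000, ω = -1.2500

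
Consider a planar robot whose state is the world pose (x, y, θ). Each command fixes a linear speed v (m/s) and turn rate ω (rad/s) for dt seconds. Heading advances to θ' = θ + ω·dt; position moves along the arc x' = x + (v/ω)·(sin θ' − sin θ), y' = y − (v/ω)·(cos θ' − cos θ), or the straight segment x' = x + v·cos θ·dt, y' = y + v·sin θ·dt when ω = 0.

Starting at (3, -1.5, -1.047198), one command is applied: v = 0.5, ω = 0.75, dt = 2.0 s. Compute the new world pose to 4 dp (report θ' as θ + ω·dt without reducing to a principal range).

θ' = -1.0472 + 0.75·2.0 = 0.4528
R = v/ω = 0.5/0.75 = 0.6667
x' = 3 + 0.6667·(sin 0.4528 − sin -1.0472) = 3.8690
y' = -1.5 − 0.6667·(cos 0.4528 − cos -1.0472) = -1.7662

(3.8690, -1.7662, 0.4528)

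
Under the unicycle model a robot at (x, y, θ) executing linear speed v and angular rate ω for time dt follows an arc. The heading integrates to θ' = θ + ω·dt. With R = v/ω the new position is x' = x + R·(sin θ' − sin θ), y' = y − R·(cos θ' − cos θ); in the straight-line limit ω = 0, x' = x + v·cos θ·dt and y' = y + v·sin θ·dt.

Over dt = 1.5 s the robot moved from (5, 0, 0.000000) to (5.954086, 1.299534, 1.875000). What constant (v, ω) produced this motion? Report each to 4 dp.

v = 1.2500, ω = 1.2500

Δθ = 1.875000 − 0.000000 = 1.875000
ω = Δθ/dt = 1.875000/1.5 = 1.2500
R = −Δy/(cos θ' − cos θ) = 1.0000
v = R·ω = 1.0000·1.2500 = 1.2500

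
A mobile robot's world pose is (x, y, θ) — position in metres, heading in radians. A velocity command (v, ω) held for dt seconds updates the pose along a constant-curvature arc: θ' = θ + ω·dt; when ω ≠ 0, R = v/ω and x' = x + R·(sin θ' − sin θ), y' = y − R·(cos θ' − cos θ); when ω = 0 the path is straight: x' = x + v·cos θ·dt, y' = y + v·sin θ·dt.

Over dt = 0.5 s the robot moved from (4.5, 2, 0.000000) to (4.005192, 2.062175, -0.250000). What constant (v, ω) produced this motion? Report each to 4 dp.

v = -1.0000, ω = -0.5000

Δθ = -0.250000 − 0.000000 = -0.250000
ω = Δθ/dt = -0.250000/0.5 = -0.5000
R = Δx/(sin θ' − sin θ) = 2.0000
v = R·ω = 2.0000·-0.5000 = -1.0000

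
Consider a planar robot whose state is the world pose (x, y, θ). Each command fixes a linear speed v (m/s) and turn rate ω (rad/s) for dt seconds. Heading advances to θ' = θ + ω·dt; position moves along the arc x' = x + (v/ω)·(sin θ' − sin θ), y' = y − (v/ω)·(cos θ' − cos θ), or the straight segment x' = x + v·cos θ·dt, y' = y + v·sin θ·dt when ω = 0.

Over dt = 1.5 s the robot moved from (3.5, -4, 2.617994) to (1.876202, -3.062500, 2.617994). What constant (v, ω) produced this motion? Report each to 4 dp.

Δθ = 2.617994 − 2.617994 = 0.000000
ω = Δθ/dt = 0.000000/1.5 = 0.0000
ω = 0 → v = (Δx·cos θ + Δy·sin θ)/dt = 1.2500

v = 1.2500, ω = 0.0000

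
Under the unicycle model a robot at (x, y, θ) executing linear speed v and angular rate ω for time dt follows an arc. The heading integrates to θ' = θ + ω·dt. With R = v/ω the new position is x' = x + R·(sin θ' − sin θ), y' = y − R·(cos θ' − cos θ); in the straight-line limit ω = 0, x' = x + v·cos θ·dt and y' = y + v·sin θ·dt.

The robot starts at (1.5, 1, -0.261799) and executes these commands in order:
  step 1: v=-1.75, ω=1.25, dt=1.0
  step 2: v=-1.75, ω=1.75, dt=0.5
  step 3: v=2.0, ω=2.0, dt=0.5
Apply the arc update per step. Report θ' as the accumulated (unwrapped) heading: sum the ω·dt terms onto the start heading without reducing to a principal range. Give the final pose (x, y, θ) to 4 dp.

(-0.8367, 0.2528, 2.8632)

step 1: θ'=0.9882 (R=-1.4000) → pose (-0.0314, 0.4180, 0.9882)
step 2: θ'=1.8632 (R=-1.0000) → pose (-0.1539, -0.4205, 1.8632)
step 3: θ'=2.8632 (R=1.0000) → pose (-0.8367, 0.2528, 2.8632)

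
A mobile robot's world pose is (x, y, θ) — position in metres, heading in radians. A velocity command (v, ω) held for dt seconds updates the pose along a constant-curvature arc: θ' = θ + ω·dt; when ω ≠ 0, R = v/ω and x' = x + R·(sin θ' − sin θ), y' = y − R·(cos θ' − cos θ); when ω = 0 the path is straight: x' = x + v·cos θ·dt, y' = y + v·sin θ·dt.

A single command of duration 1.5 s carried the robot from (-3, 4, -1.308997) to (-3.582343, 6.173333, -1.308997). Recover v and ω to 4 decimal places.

v = -1.5000, ω = 0.0000

Δθ = -1.308997 − -1.308997 = 0.000000
ω = Δθ/dt = 0.000000/1.5 = 0.0000
ω = 0 → v = (Δx·cos θ + Δy·sin θ)/dt = -1.5000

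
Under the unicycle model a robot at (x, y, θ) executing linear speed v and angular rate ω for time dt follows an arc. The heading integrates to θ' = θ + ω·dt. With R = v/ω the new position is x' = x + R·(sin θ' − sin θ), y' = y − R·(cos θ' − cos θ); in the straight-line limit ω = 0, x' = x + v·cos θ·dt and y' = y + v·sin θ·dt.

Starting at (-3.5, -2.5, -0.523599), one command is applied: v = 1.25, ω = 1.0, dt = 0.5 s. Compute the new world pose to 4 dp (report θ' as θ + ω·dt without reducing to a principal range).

(-2.9045, -2.6671, -0.0236)

θ' = -0.5236 + 1.0·0.5 = -0.0236
R = v/ω = 1.25/1.0 = 1.2500
x' = -3.5 + 1.2500·(sin -0.0236 − sin -0.5236) = -2.9045
y' = -2.5 − 1.2500·(cos -0.0236 − cos -0.5236) = -2.6671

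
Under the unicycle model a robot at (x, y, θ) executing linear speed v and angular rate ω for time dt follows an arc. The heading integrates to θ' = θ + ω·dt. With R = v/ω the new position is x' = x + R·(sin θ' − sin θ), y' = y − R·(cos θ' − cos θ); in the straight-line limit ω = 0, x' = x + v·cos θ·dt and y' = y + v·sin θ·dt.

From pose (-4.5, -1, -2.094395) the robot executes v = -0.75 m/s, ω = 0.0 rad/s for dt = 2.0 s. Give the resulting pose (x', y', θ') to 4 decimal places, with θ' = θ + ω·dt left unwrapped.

(-3.7500, 0.2990, -2.0944)

θ' = -2.0944 + 0.0·2.0 = -2.0944
ω = 0 → straight: x' = -4.5 + -0.75·cos(-2.0944)·2.0 = -3.7500
y' = -1 + -0.75·sin(-2.0944)·2.0 = 0.2990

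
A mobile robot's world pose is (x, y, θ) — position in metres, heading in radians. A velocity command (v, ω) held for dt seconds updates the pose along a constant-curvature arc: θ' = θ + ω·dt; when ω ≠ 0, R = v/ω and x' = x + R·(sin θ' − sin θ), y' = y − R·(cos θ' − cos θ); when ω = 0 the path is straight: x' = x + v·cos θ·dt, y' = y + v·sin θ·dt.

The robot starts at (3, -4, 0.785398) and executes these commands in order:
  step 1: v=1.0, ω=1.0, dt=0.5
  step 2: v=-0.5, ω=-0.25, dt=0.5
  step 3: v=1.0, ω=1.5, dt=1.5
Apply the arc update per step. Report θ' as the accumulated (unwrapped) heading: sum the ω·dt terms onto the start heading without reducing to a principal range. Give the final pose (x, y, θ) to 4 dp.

(2.3789, -2.9006, 3.4104)

step 1: θ'=1.2854 (R=1.0000) → pose (3.2524, -3.5744, 1.2854)
step 2: θ'=1.1604 (R=2.0000) → pose (3.1673, -3.8093, 1.1604)
step 3: θ'=3.4104 (R=0.6667) → pose (2.3789, -2.9006, 3.4104)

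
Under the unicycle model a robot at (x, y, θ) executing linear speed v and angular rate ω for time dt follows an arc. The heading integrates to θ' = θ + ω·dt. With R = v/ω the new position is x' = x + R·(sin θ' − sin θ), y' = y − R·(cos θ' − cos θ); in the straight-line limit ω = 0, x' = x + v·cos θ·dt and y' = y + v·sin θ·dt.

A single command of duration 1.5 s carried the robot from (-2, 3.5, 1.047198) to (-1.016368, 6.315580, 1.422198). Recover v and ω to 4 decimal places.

Δθ = 1.422198 − 1.047198 = 0.375000
ω = Δθ/dt = 0.375000/1.5 = 0.2500
R = −Δy/(cos θ' − cos θ) = 8.0000
v = R·ω = 8.0000·0.2500 = 2.0000

v = 2.0000, ω = 0.2500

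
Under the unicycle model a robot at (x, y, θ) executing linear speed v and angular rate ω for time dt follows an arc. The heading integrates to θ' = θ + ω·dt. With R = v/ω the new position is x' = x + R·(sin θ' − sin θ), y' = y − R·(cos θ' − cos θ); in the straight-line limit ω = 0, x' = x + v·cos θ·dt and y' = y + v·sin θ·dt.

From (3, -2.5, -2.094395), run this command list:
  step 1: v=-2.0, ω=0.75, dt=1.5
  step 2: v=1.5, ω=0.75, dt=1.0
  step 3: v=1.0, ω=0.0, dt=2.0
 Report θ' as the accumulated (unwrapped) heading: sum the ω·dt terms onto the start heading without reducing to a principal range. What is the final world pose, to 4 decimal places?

step 1: θ'=-0.9694 (R=-2.6667) → pose (2.8894, 0.3421, -0.9694)
step 2: θ'=-0.2194 (R=2.0000) → pose (4.1032, -0.4783, -0.2194)
step 3: θ'=-0.2194 (straight) → pose (6.0552, -0.9136, -0.2194)

(6.0552, -0.9136, -0.2194)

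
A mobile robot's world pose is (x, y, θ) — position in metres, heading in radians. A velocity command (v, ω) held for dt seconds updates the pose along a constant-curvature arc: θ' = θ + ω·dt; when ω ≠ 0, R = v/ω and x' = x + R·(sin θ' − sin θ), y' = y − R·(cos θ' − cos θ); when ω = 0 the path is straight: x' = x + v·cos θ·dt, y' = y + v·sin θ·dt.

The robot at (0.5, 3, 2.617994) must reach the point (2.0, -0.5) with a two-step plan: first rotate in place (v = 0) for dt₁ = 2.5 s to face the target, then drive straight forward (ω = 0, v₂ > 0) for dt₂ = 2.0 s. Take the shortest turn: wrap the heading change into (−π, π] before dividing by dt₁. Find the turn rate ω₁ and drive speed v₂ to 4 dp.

ω₁ = 0.9997, v₂ = 1.9039

heading to target = atan2(-0.5−3, 2−0.5) = -1.1659
Δθ = wrap(-1.1659 − 2.6180) = 2.4993; ω₁ = Δθ/dt₁ = 0.9997
distance = √((2−0.5)² + (-0.5−3)²) = 3.8079; v₂ = distance/dt₂ = 1.9039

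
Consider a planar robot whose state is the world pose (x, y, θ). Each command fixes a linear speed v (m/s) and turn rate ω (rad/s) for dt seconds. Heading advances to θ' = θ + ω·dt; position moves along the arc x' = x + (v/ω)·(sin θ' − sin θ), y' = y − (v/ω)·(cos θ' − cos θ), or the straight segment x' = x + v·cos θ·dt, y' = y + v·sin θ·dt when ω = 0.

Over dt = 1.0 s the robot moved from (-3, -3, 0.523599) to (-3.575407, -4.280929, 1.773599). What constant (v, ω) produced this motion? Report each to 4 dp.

v = -1.5000, ω = 1.2500

Δθ = 1.773599 − 0.523599 = 1.250000
ω = Δθ/dt = 1.250000/1.0 = 1.2500
R = −Δy/(cos θ' − cos θ) = -1.2000
v = R·ω = -1.2000·1.2500 = -1.5000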